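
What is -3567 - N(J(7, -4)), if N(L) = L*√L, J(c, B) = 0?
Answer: -3567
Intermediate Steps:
N(L) = L^(3/2)
-3567 - N(J(7, -4)) = -3567 - 0^(3/2) = -3567 - 1*0 = -3567 + 0 = -3567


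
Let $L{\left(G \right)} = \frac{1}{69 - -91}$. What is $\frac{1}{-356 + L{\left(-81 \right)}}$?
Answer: $- \frac{160}{56959} \approx -0.002809$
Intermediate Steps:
$L{\left(G \right)} = \frac{1}{160}$ ($L{\left(G \right)} = \frac{1}{69 + 91} = \frac{1}{160}$)
$\frac{1}{-356 + L{\left(-81 \right)}} = \frac{1}{-356 + \frac{1}{160}} = \frac{1}{- \frac{56959}{160}} = - \frac{160}{56959}$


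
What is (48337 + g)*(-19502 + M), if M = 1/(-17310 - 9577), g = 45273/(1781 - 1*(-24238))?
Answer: -73276533787240100/77730317 ≈ -9.4270e+8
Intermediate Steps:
g = 15091/8673 (g = 45273/(1781 + 24238) = 45273/26019 = 45273*(1/26019) = 15091/8673 ≈ 1.7400)
M = -1/26887 (M = 1/(-26887) = -1/26887 ≈ -3.7193e-5)
(48337 + g)*(-19502 + M) = (48337 + 15091/8673)*(-19502 - 1/26887) = (419241892/8673)*(-524350275/26887) = -73276533787240100/77730317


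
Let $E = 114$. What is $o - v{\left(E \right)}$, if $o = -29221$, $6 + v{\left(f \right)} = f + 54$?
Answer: $-29383$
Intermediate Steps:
$v{\left(f \right)} = 48 + f$ ($v{\left(f \right)} = -6 + \left(f + 54\right) = -6 + \left(54 + f\right) = 48 + f$)
$o - v{\left(E \right)} = -29221 - \left(48 + 114\right) = -29221 - 162 = -29383$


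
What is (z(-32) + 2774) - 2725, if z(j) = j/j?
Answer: 50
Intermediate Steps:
z(j) = 1
(z(-32) + 2774) - 2725 = (1 + 2774) - 2725 = 2775 - 2725 = 50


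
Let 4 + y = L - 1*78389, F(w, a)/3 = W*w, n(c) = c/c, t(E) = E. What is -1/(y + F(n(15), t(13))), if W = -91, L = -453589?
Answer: 1/532255 ≈ 1.8788e-6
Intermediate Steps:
n(c) = 1
F(w, a) = -273*w (F(w, a) = 3*(-91*w) = -273*w)
y = -531982 (y = -4 + (-453589 - 1*78389) = -4 + (-453589 - 78389) = -4 - 531978 = -531982)
-1/(y + F(n(15), t(13))) = -1/(-531982 - 273*1) = -1/(-531982 - 273) = -1/(-532255) = -1*(-1/532255) = 1/532255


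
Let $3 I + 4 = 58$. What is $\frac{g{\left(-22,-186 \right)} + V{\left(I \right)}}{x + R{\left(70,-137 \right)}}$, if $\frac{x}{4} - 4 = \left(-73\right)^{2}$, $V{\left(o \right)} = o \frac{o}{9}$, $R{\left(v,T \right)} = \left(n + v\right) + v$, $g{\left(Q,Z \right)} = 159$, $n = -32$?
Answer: $\frac{39}{4288} \approx 0.0090951$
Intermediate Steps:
$I = 18$ ($I = - \frac{4}{3} + \frac{1}{3} \cdot 58 = - \frac{4}{3} + \frac{58}{3} = 18$)
$R{\left(v,T \right)} = -32 + 2 v$ ($R{\left(v,T \right)} = \left(-32 + v\right) + v = -32 + 2 v$)
$V{\left(o \right)} = \frac{o^{2}}{9}$ ($V{\left(o \right)} = o o \frac{1}{9} = o \frac{o}{9} = \frac{o^{2}}{9}$)
$x = 21332$ ($x = 16 + 4 \left(-73\right)^{2} = 16 + 4 \cdot 5329 = 16 + 21316 = 21332$)
$\frac{g{\left(-22,-186 \right)} + V{\left(I \right)}}{x + R{\left(70,-137 \right)}} = \frac{159 + \frac{18^{2}}{9}}{21332 + \left(-32 + 2 \cdot 70\right)} = \frac{159 + \frac{1}{9} \cdot 324}{21332 + \left(-32 + 140\right)} = \frac{159 + 36}{21332 + 108} = \frac{195}{21440} = 195 \cdot \frac{1}{21440} = \frac{39}{4288}$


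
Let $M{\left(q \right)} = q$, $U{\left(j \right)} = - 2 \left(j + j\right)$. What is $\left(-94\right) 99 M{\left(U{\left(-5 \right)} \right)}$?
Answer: $-186120$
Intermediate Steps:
$U{\left(j \right)} = - 4 j$ ($U{\left(j \right)} = - 2 \cdot 2 j = - 4 j$)
$\left(-94\right) 99 M{\left(U{\left(-5 \right)} \right)} = \left(-94\right) 99 \left(\left(-4\right) \left(-5\right)\right) = \left(-9306\right) 20 = -186120$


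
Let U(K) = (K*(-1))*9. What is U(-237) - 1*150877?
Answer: -148744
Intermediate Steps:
U(K) = -9*K (U(K) = -K*9 = -9*K)
U(-237) - 1*150877 = -9*(-237) - 1*150877 = 2133 - 150877 = -148744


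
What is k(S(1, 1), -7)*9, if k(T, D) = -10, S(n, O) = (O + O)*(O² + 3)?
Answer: -90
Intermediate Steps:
S(n, O) = 2*O*(3 + O²) (S(n, O) = (2*O)*(3 + O²) = 2*O*(3 + O²))
k(S(1, 1), -7)*9 = -10*9 = -90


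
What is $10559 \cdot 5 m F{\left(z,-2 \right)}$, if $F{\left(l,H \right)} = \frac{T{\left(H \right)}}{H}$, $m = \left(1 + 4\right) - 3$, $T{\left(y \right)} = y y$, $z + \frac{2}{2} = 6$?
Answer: $-211180$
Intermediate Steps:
$z = 5$ ($z = -1 + 6 = 5$)
$T{\left(y \right)} = y^{2}$
$m = 2$ ($m = 5 - 3 = 2$)
$F{\left(l,H \right)} = H$ ($F{\left(l,H \right)} = \frac{H^{2}}{H} = H$)
$10559 \cdot 5 m F{\left(z,-2 \right)} = 10559 \cdot 5 \cdot 2 \left(-2\right) = 10559 \cdot 10 \left(-2\right) = 10559 \left(-20\right) = -211180$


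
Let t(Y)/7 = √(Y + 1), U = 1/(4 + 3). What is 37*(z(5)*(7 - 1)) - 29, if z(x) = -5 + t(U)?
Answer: -1139 + 444*√14 ≈ 522.30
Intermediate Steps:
U = ⅐ (U = 1/7 = ⅐ ≈ 0.14286)
t(Y) = 7*√(1 + Y) (t(Y) = 7*√(Y + 1) = 7*√(1 + Y))
z(x) = -5 + 2*√14 (z(x) = -5 + 7*√(1 + ⅐) = -5 + 7*√(8/7) = -5 + 7*(2*√14/7) = -5 + 2*√14)
37*(z(5)*(7 - 1)) - 29 = 37*((-5 + 2*√14)*(7 - 1)) - 29 = 37*((-5 + 2*√14)*6) - 29 = 37*(-30 + 12*√14) - 29 = (-1110 + 444*√14) - 29 = -1139 + 444*√14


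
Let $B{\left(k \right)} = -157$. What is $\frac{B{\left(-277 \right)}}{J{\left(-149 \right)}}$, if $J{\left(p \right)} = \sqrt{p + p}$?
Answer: $\frac{157 i \sqrt{298}}{298} \approx 9.0948 i$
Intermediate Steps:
$J{\left(p \right)} = \sqrt{2} \sqrt{p}$ ($J{\left(p \right)} = \sqrt{2 p} = \sqrt{2} \sqrt{p}$)
$\frac{B{\left(-277 \right)}}{J{\left(-149 \right)}} = - \frac{157}{\sqrt{2} \sqrt{-149}} = - \frac{157}{\sqrt{2} i \sqrt{149}} = - \frac{157}{i \sqrt{298}} = - 157 \left(- \frac{i \sqrt{298}}{298}\right) = \frac{157 i \sqrt{298}}{298}$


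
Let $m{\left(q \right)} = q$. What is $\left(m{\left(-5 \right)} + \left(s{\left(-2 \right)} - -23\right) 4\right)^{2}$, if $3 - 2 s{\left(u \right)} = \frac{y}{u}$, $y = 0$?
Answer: $8649$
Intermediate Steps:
$s{\left(u \right)} = \frac{3}{2}$ ($s{\left(u \right)} = \frac{3}{2} - \frac{0 \frac{1}{u}}{2} = \frac{3}{2} - 0 = \frac{3}{2} + 0 = \frac{3}{2}$)
$\left(m{\left(-5 \right)} + \left(s{\left(-2 \right)} - -23\right) 4\right)^{2} = \left(-5 + \left(\frac{3}{2} - -23\right) 4\right)^{2} = \left(-5 + \left(\frac{3}{2} + \left(25 - 2\right)\right) 4\right)^{2} = \left(-5 + \left(\frac{3}{2} + 23\right) 4\right)^{2} = \left(-5 + \frac{49}{2} \cdot 4\right)^{2} = \left(-5 + 98\right)^{2} = 93^{2} = 8649$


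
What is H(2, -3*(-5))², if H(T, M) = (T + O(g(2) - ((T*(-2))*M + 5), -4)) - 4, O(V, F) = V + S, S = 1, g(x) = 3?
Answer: 3249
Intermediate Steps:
O(V, F) = 1 + V (O(V, F) = V + 1 = 1 + V)
H(T, M) = -5 + T + 2*M*T (H(T, M) = (T + (1 + (3 - ((T*(-2))*M + 5)))) - 4 = (T + (1 + (3 - ((-2*T)*M + 5)))) - 4 = (T + (1 + (3 - (-2*M*T + 5)))) - 4 = (T + (1 + (3 - (5 - 2*M*T)))) - 4 = (T + (1 + (3 + (-5 + 2*M*T)))) - 4 = (T + (1 + (-2 + 2*M*T))) - 4 = (T + (-1 + 2*M*T)) - 4 = (-1 + T + 2*M*T) - 4 = -5 + T + 2*M*T)
H(2, -3*(-5))² = (-5 + 2 + 2*(-3*(-5))*2)² = (-5 + 2 + 2*15*2)² = (-5 + 2 + 60)² = 57² = 3249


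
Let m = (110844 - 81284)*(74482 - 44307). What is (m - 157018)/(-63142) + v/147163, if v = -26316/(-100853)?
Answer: -6618090614623119213/468571416161269 ≈ -14124.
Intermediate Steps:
v = 26316/100853 (v = -26316*(-1/100853) = 26316/100853 ≈ 0.26093)
m = 891973000 (m = 29560*30175 = 891973000)
(m - 157018)/(-63142) + v/147163 = (891973000 - 157018)/(-63142) + (26316/100853)/147163 = 891815982*(-1/63142) + (26316/100853)*(1/147163) = -445907991/31571 + 26316/14841830039 = -6618090614623119213/468571416161269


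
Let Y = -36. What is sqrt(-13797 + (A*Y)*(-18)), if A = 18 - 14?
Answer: 3*I*sqrt(1245) ≈ 105.85*I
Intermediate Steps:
A = 4
sqrt(-13797 + (A*Y)*(-18)) = sqrt(-13797 + (4*(-36))*(-18)) = sqrt(-13797 - 144*(-18)) = sqrt(-13797 + 2592) = sqrt(-11205) = 3*I*sqrt(1245)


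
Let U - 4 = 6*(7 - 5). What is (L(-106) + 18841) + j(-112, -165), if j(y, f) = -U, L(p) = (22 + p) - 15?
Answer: 18726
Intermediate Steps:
U = 16 (U = 4 + 6*(7 - 5) = 4 + 6*2 = 4 + 12 = 16)
L(p) = 7 + p
j(y, f) = -16 (j(y, f) = -1*16 = -16)
(L(-106) + 18841) + j(-112, -165) = ((7 - 106) + 18841) - 16 = (-99 + 18841) - 16 = 18742 - 16 = 18726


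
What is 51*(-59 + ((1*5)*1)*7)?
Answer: -1224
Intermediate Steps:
51*(-59 + ((1*5)*1)*7) = 51*(-59 + (5*1)*7) = 51*(-59 + 5*7) = 51*(-59 + 35) = 51*(-24) = -1224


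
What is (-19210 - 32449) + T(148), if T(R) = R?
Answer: -51511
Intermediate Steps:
(-19210 - 32449) + T(148) = (-19210 - 32449) + 148 = -51659 + 148 = -51511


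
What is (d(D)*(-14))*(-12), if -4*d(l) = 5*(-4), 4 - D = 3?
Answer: 840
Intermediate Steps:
D = 1 (D = 4 - 1*3 = 4 - 3 = 1)
d(l) = 5 (d(l) = -5*(-4)/4 = -¼*(-20) = 5)
(d(D)*(-14))*(-12) = (5*(-14))*(-12) = -70*(-12) = 840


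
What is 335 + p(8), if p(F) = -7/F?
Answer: 2673/8 ≈ 334.13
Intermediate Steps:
335 + p(8) = 335 - 7/8 = 2673/8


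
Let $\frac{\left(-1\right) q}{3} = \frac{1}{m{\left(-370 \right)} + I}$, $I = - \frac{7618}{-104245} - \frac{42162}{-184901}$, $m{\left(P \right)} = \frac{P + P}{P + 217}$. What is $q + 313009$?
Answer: $\frac{4742540066854516261}{15151477798024} \approx 3.1301 \cdot 10^{5}$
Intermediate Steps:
$m{\left(P \right)} = \frac{2 P}{217 + P}$
$I = \frac{5803753508}{19275004745}$ ($I = \left(-7618\right) \left(- \frac{1}{104245}\right) - - \frac{42162}{184901} = \frac{7618}{104245} + \frac{42162}{184901} = \frac{5803753508}{19275004745} \approx 0.3011$)
$q = - \frac{8847227177955}{15151477798024}$ ($q = - \frac{3}{2 \left(-370\right) \frac{1}{217 - 370} + \frac{5803753508}{19275004745}} = - \frac{3}{2 \left(-370\right) \frac{1}{-153} + \frac{5803753508}{19275004745}} = - \frac{3}{2 \left(-370\right) \left(- \frac{1}{153}\right) + \frac{5803753508}{19275004745}} = - \frac{3}{\frac{740}{153} + \frac{5803753508}{19275004745}} = - \frac{3}{\frac{15151477798024}{2949075725985}} = \left(-3\right) \frac{2949075725985}{15151477798024} = - \frac{8847227177955}{15151477798024} \approx -0.58392$)
$q + 313009 = - \frac{8847227177955}{15151477798024} + 313009 = \frac{4742540066854516261}{15151477798024}$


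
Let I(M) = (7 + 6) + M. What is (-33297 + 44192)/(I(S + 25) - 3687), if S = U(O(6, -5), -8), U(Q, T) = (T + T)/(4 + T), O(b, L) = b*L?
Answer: -2179/729 ≈ -2.9890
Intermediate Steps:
O(b, L) = L*b
U(Q, T) = 2*T/(4 + T) (U(Q, T) = (2*T)/(4 + T) = 2*T/(4 + T))
S = 4 (S = 2*(-8)/(4 - 8) = 2*(-8)/(-4) = 2*(-8)*(-¼) = 4)
I(M) = 13 + M
(-33297 + 44192)/(I(S + 25) - 3687) = (-33297 + 44192)/((13 + (4 + 25)) - 3687) = 10895/((13 + 29) - 3687) = 10895/(42 - 3687) = 10895/(-3645) = 10895*(-1/3645) = -2179/729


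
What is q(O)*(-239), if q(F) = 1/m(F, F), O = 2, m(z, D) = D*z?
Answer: -239/4 ≈ -59.750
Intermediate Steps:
q(F) = F⁻² (q(F) = 1/(F*F) = 1/(F²) = F⁻²)
q(O)*(-239) = -239/2² = (¼)*(-239) = -239/4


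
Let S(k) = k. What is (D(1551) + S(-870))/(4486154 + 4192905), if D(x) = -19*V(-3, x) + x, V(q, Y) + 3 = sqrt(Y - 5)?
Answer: 738/8679059 - 19*sqrt(1546)/8679059 ≈ -1.0445e-6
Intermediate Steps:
V(q, Y) = -3 + sqrt(-5 + Y) (V(q, Y) = -3 + sqrt(Y - 5) = -3 + sqrt(-5 + Y))
D(x) = 57 + x - 19*sqrt(-5 + x) (D(x) = -19*(-3 + sqrt(-5 + x)) + x = (57 - 19*sqrt(-5 + x)) + x = 57 + x - 19*sqrt(-5 + x))
(D(1551) + S(-870))/(4486154 + 4192905) = ((57 + 1551 - 19*sqrt(-5 + 1551)) - 870)/(4486154 + 4192905) = ((57 + 1551 - 19*sqrt(1546)) - 870)/8679059 = ((1608 - 19*sqrt(1546)) - 870)*(1/8679059) = (738 - 19*sqrt(1546))*(1/8679059) = 738/8679059 - 19*sqrt(1546)/8679059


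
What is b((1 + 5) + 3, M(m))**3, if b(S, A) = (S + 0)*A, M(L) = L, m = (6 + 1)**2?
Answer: 85766121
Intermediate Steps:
m = 49 (m = 7**2 = 49)
b(S, A) = A*S (b(S, A) = S*A = A*S)
b((1 + 5) + 3, M(m))**3 = (49*((1 + 5) + 3))**3 = (49*(6 + 3))**3 = (49*9)**3 = 441**3 = 85766121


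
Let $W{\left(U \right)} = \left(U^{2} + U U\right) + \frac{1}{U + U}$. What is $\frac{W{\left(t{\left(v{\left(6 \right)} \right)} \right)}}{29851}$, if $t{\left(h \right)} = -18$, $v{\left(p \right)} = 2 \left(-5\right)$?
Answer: $\frac{23327}{1074636} \approx 0.021707$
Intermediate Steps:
$v{\left(p \right)} = -10$
$W{\left(U \right)} = \frac{1}{2 U} + 2 U^{2}$ ($W{\left(U \right)} = \left(U^{2} + U^{2}\right) + \frac{1}{2 U} = 2 U^{2} + \frac{1}{2 U} = \frac{1}{2 U} + 2 U^{2}$)
$\frac{W{\left(t{\left(v{\left(6 \right)} \right)} \right)}}{29851} = \frac{\frac{1}{2} \frac{1}{-18} \left(1 + 4 \left(-18\right)^{3}\right)}{29851} = \frac{1}{2} \left(- \frac{1}{18}\right) \left(1 + 4 \left(-5832\right)\right) \frac{1}{29851} = \frac{1}{2} \left(- \frac{1}{18}\right) \left(1 - 23328\right) \frac{1}{29851} = \frac{1}{2} \left(- \frac{1}{18}\right) \left(-23327\right) \frac{1}{29851} = \frac{23327}{36} \cdot \frac{1}{29851} = \frac{23327}{1074636}$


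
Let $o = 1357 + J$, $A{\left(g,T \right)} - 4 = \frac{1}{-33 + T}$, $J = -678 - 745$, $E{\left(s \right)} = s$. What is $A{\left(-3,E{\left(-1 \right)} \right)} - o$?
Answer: $\frac{2379}{34} \approx 69.971$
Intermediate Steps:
$J = -1423$
$A{\left(g,T \right)} = 4 + \frac{1}{-33 + T}$
$o = -66$ ($o = 1357 - 1423 = -66$)
$A{\left(-3,E{\left(-1 \right)} \right)} - o = \frac{-131 + 4 \left(-1\right)}{-33 - 1} - -66 = \frac{-131 - 4}{-34} + 66 = \left(- \frac{1}{34}\right) \left(-135\right) + 66 = \frac{135}{34} + 66 = \frac{2379}{34}$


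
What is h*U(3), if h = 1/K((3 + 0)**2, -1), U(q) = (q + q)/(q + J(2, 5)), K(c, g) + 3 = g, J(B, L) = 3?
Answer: -1/4 ≈ -0.25000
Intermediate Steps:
K(c, g) = -3 + g
U(q) = 2*q/(3 + q) (U(q) = (q + q)/(q + 3) = (2*q)/(3 + q) = 2*q/(3 + q))
h = -1/4 (h = 1/(-3 - 1) = 1/(-4) = -1/4 ≈ -0.25000)
h*U(3) = -3/(2*(3 + 3)) = -3/(2*6) = -1/4*1 = -1/4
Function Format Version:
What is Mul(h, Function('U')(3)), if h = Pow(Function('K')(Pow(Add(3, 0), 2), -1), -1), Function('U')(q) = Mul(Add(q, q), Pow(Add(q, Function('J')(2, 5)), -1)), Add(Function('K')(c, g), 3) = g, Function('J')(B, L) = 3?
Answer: Rational(-1, 4) ≈ -0.25000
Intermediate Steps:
Function('K')(c, g) = Add(-3, g)
Function('U')(q) = Mul(2, q, Pow(Add(3, q), -1)) (Function('U')(q) = Mul(Add(q, q), Pow(Add(q, 3), -1)) = Mul(Mul(2, q), Pow(Add(3, q), -1)) = Mul(2, q, Pow(Add(3, q), -1)))
h = Rational(-1, 4) (h = Pow(Add(-3, -1), -1) = Pow(-4, -1) = Rational(-1, 4) ≈ -0.25000)
Mul(h, Function('U')(3)) = Mul(Rational(-1, 4), Mul(2, 3, Pow(Add(3, 3), -1))) = Mul(Rational(-1, 4), Mul(2, 3, Pow(6, -1))) = Mul(Rational(-1, 4), Mul(2, 3, Rational(1, 6))) = Mul(Rational(-1, 4), 1) = Rational(-1, 4)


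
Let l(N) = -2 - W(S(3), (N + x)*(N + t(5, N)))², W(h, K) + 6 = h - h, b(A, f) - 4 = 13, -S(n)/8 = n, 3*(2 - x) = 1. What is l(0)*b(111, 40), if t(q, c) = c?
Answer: -646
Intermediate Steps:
x = 5/3 (x = 2 - ⅓*1 = 2 - ⅓ = 5/3 ≈ 1.6667)
S(n) = -8*n
b(A, f) = 17 (b(A, f) = 4 + 13 = 17)
W(h, K) = -6 (W(h, K) = -6 + (h - h) = -6 + 0 = -6)
l(N) = -38 (l(N) = -2 - 1*(-6)² = -2 - 1*36 = -2 - 36 = -38)
l(0)*b(111, 40) = -38*17 = -646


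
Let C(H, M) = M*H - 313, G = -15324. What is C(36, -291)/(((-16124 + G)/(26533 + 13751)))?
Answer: 108656019/7862 ≈ 13820.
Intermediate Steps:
C(H, M) = -313 + H*M (C(H, M) = H*M - 313 = -313 + H*M)
C(36, -291)/(((-16124 + G)/(26533 + 13751))) = (-313 + 36*(-291))/(((-16124 - 15324)/(26533 + 13751))) = (-313 - 10476)/((-31448/40284)) = -10789/((-31448*1/40284)) = -10789/(-7862/10071) = -10789*(-10071/7862) = 108656019/7862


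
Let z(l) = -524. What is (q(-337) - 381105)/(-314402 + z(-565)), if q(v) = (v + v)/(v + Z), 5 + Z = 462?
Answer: 22866637/18895560 ≈ 1.2102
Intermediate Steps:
Z = 457 (Z = -5 + 462 = 457)
q(v) = 2*v/(457 + v) (q(v) = (v + v)/(v + 457) = (2*v)/(457 + v) = 2*v/(457 + v))
(q(-337) - 381105)/(-314402 + z(-565)) = (2*(-337)/(457 - 337) - 381105)/(-314402 - 524) = (2*(-337)/120 - 381105)/(-314926) = (2*(-337)*(1/120) - 381105)*(-1/314926) = (-337/60 - 381105)*(-1/314926) = -22866637/60*(-1/314926) = 22866637/18895560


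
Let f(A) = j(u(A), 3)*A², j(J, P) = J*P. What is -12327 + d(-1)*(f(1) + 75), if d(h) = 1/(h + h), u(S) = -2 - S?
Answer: -12360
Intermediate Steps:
d(h) = 1/(2*h)
f(A) = A²*(-6 - 3*A) (f(A) = ((-2 - A)*3)*A² = (-6 - 3*A)*A² = A²*(-6 - 3*A))
-12327 + d(-1)*(f(1) + 75) = -12327 + ((½)/(-1))*(3*1²*(-2 - 1*1) + 75) = -12327 + ((½)*(-1))*(3*1*(-2 - 1) + 75) = -12327 - (3*1*(-3) + 75)/2 = -12327 - (-9 + 75)/2 = -12327 - ½*66 = -12327 - 33 = -12360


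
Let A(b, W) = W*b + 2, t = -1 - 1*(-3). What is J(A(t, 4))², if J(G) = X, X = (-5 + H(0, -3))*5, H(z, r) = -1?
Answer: 900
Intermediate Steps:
t = 2 (t = -1 + 3 = 2)
A(b, W) = 2 + W*b
X = -30 (X = (-5 - 1)*5 = -6*5 = -30)
J(G) = -30
J(A(t, 4))² = (-30)² = 900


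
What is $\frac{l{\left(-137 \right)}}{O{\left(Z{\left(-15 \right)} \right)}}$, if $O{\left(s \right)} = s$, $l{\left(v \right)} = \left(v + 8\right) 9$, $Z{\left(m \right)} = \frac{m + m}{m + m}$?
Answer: $-1161$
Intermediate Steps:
$Z{\left(m \right)} = 1$ ($Z{\left(m \right)} = \frac{2 m}{2 m} = 2 m \frac{1}{2 m} = 1$)
$l{\left(v \right)} = 72 + 9 v$ ($l{\left(v \right)} = \left(8 + v\right) 9 = 72 + 9 v$)
$\frac{l{\left(-137 \right)}}{O{\left(Z{\left(-15 \right)} \right)}} = \frac{72 + 9 \left(-137\right)}{1} = \left(72 - 1233\right) 1 = \left(-1161\right) 1 = -1161$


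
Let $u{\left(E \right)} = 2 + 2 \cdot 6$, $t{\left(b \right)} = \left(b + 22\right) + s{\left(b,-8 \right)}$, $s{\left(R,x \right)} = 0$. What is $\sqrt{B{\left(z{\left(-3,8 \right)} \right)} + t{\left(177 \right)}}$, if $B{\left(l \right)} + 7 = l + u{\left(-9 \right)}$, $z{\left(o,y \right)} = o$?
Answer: $\sqrt{203} \approx 14.248$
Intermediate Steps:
$t{\left(b \right)} = 22 + b$ ($t{\left(b \right)} = \left(b + 22\right) + 0 = \left(22 + b\right) + 0 = 22 + b$)
$u{\left(E \right)} = 14$ ($u{\left(E \right)} = 2 + 12 = 14$)
$B{\left(l \right)} = 7 + l$ ($B{\left(l \right)} = -7 + \left(l + 14\right) = -7 + \left(14 + l\right) = 7 + l$)
$\sqrt{B{\left(z{\left(-3,8 \right)} \right)} + t{\left(177 \right)}} = \sqrt{\left(7 - 3\right) + \left(22 + 177\right)} = \sqrt{4 + 199} = \sqrt{203}$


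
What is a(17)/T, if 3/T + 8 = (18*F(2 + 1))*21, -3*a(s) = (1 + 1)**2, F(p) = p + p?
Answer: -9040/9 ≈ -1004.4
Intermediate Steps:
F(p) = 2*p
a(s) = -4/3 (a(s) = -(1 + 1)**2/3 = -1/3*2**2 = -1/3*4 = -4/3)
T = 3/2260 (T = 3/(-8 + (18*(2*(2 + 1)))*21) = 3/(-8 + (18*(2*3))*21) = 3/(-8 + (18*6)*21) = 3/(-8 + 108*21) = 3/(-8 + 2268) = 3/2260 ≈ 0.0013274)
a(17)/T = -4/(3*3/2260) = -4/3*2260/3 = -9040/9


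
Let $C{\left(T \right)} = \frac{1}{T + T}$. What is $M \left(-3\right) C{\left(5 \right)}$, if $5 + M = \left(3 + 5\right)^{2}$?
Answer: $- \frac{177}{10} \approx -17.7$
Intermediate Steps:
$M = 59$ ($M = -5 + \left(3 + 5\right)^{2} = -5 + 8^{2} = -5 + 64 = 59$)
$C{\left(T \right)} = \frac{1}{2 T}$
$M \left(-3\right) C{\left(5 \right)} = 59 \left(-3\right) \frac{1}{2 \cdot 5} = - 177 \cdot \frac{1}{2} \cdot \frac{1}{5} = \left(-177\right) \frac{1}{10} = - \frac{177}{10}$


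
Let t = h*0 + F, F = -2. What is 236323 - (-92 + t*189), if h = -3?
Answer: 236793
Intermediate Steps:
t = -2 (t = -3*0 - 2 = 0 - 2 = -2)
236323 - (-92 + t*189) = 236323 - (-92 - 2*189) = 236323 - (-92 - 378) = 236323 - 1*(-470) = 236323 + 470 = 236793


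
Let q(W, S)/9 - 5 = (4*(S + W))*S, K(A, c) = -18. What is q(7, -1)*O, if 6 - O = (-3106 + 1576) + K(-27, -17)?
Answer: -265734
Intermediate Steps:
q(W, S) = 45 + 9*S*(4*S + 4*W) (q(W, S) = 45 + 9*((4*(S + W))*S) = 45 + 9*((4*S + 4*W)*S) = 45 + 9*(S*(4*S + 4*W)) = 45 + 9*S*(4*S + 4*W))
O = 1554 (O = 6 - ((-3106 + 1576) - 18) = 6 - (-1530 - 18) = 6 - 1*(-1548) = 6 + 1548 = 1554)
q(7, -1)*O = (45 + 36*(-1)² + 36*(-1)*7)*1554 = (45 + 36*1 - 252)*1554 = (45 + 36 - 252)*1554 = -171*1554 = -265734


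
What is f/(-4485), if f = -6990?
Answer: 466/299 ≈ 1.5585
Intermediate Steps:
f/(-4485) = -6990/(-4485) = -6990*(-1/4485) = 466/299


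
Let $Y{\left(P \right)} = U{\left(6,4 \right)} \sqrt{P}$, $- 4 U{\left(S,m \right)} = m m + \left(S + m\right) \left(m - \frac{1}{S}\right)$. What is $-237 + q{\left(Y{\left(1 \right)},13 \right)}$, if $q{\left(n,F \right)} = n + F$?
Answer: $- \frac{2851}{12} \approx -237.58$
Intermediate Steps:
$U{\left(S,m \right)} = - \frac{m^{2}}{4} - \frac{\left(S + m\right) \left(m - \frac{1}{S}\right)}{4}$ ($U{\left(S,m \right)} = - \frac{m m + \left(S + m\right) \left(m - \frac{1}{S}\right)}{4} = - \frac{m^{2} + \left(S + m\right) \left(m - \frac{1}{S}\right)}{4} = - \frac{m^{2}}{4} - \frac{\left(S + m\right) \left(m - \frac{1}{S}\right)}{4}$)
$Y{\left(P \right)} = - \frac{163 \sqrt{P}}{12}$ ($Y{\left(P \right)} = \frac{4 - 6 \left(-1 + 2 \cdot 4^{2} + 6 \cdot 4\right)}{4 \cdot 6} \sqrt{P} = \frac{1}{4} \cdot \frac{1}{6} \left(4 - 6 \left(-1 + 2 \cdot 16 + 24\right)\right) \sqrt{P} = \frac{1}{4} \cdot \frac{1}{6} \left(4 - 6 \left(-1 + 32 + 24\right)\right) \sqrt{P} = \frac{1}{4} \cdot \frac{1}{6} \left(4 - 6 \cdot 55\right) \sqrt{P} = \frac{1}{4} \cdot \frac{1}{6} \left(4 - 330\right) \sqrt{P} = \frac{1}{4} \cdot \frac{1}{6} \left(-326\right) \sqrt{P} = - \frac{163 \sqrt{P}}{12}$)
$q{\left(n,F \right)} = F + n$
$-237 + q{\left(Y{\left(1 \right)},13 \right)} = -237 + \left(13 - \frac{163 \sqrt{1}}{12}\right) = -237 + \left(13 - \frac{163}{12}\right) = -237 - \frac{7}{12} = - \frac{2851}{12}$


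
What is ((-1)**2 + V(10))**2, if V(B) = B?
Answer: 121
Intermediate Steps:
((-1)**2 + V(10))**2 = ((-1)**2 + 10)**2 = (1 + 10)**2 = 11**2 = 121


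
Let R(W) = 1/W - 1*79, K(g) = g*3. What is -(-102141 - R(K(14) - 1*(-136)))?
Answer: 18167037/178 ≈ 1.0206e+5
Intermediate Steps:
K(g) = 3*g
R(W) = -79 + 1/W (R(W) = 1/W - 79 = -79 + 1/W)
-(-102141 - R(K(14) - 1*(-136))) = -(-102141 - (-79 + 1/(3*14 - 1*(-136)))) = -(-102141 - (-79 + 1/(42 + 136))) = -(-102141 - (-79 + 1/178)) = -(-102141 - 1*(-14061/178)) = -(-102141 + 14061/178) = -1*(-18167037/178) = 18167037/178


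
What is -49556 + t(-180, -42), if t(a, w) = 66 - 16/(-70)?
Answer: -1732142/35 ≈ -49490.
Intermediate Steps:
t(a, w) = 2318/35 (t(a, w) = 66 - 16*(-1)/70 = 66 - 1*(-8/35) = 66 + 8/35 = 2318/35)
-49556 + t(-180, -42) = -49556 + 2318/35 = -1732142/35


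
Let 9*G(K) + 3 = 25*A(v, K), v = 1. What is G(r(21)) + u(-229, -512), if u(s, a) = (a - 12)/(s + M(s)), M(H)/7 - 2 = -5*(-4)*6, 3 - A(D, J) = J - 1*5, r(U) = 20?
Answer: -64697/1875 ≈ -34.505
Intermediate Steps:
A(D, J) = 8 - J (A(D, J) = 3 - (J - 1*5) = 3 - (J - 5) = 3 - (-5 + J) = 3 + (5 - J) = 8 - J)
M(H) = 854 (M(H) = 14 + 7*(-5*(-4)*6) = 14 + 7*(20*6) = 14 + 7*120 = 14 + 840 = 854)
u(s, a) = (-12 + a)/(854 + s) (u(s, a) = (a - 12)/(s + 854) = (-12 + a)/(854 + s))
G(K) = 197/9 - 25*K/9 (G(K) = -⅓ + (25*(8 - K))/9 = -⅓ + (200 - 25*K)/9 = -⅓ + (200/9 - 25*K/9) = 197/9 - 25*K/9)
G(r(21)) + u(-229, -512) = (197/9 - 25/9*20) + (-12 - 512)/(854 - 229) = (197/9 - 500/9) - 524/625 = -101/3 + (1/625)*(-524) = -101/3 - 524/625 = -64697/1875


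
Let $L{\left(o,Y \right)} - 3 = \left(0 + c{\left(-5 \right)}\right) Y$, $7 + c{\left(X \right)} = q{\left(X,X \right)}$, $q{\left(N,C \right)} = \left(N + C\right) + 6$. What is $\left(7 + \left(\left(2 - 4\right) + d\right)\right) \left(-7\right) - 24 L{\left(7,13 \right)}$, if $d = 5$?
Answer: $3290$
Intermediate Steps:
$q{\left(N,C \right)} = 6 + C + N$ ($q{\left(N,C \right)} = \left(C + N\right) + 6 = 6 + C + N$)
$c{\left(X \right)} = -1 + 2 X$ ($c{\left(X \right)} = -7 + \left(6 + X + X\right) = -7 + \left(6 + 2 X\right) = -1 + 2 X$)
$L{\left(o,Y \right)} = 3 - 11 Y$ ($L{\left(o,Y \right)} = 3 + \left(0 + \left(-1 + 2 \left(-5\right)\right)\right) Y = 3 + \left(0 - 11\right) Y = 3 - 11 Y$)
$\left(7 + \left(\left(2 - 4\right) + d\right)\right) \left(-7\right) - 24 L{\left(7,13 \right)} = \left(7 + \left(\left(2 - 4\right) + 5\right)\right) \left(-7\right) - 24 \left(3 - 143\right) = \left(7 + \left(-2 + 5\right)\right) \left(-7\right) - 24 \left(3 - 143\right) = \left(7 + 3\right) \left(-7\right) - -3360 = 10 \left(-7\right) + 3360 = -70 + 3360 = 3290$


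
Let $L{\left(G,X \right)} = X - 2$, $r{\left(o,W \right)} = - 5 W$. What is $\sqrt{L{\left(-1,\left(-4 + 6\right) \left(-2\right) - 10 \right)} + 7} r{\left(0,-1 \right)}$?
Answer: $15 i \approx 15.0 i$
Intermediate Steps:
$L{\left(G,X \right)} = -2 + X$
$\sqrt{L{\left(-1,\left(-4 + 6\right) \left(-2\right) - 10 \right)} + 7} r{\left(0,-1 \right)} = \sqrt{\left(-2 - \left(10 - \left(-4 + 6\right) \left(-2\right)\right)\right) + 7} \left(\left(-5\right) \left(-1\right)\right) = \sqrt{\left(-2 + \left(2 \left(-2\right) - 10\right)\right) + 7} \cdot 5 = \sqrt{\left(-2 - 14\right) + 7} \cdot 5 = \sqrt{-16 + 7} \cdot 5 = \sqrt{-9} \cdot 5 = 3 i 5 = 15 i$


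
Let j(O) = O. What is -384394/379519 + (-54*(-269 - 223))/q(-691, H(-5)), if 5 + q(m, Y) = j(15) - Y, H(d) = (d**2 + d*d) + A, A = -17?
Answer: -10091901854/8728937 ≈ -1156.1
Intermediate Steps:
H(d) = -17 + 2*d**2 (H(d) = (d**2 + d*d) - 17 = (d**2 + d**2) - 17 = 2*d**2 - 17 = -17 + 2*d**2)
q(m, Y) = 10 - Y (q(m, Y) = -5 + (15 - Y) = 10 - Y)
-384394/379519 + (-54*(-269 - 223))/q(-691, H(-5)) = -384394/379519 + (-54*(-269 - 223))/(10 - (-17 + 2*(-5)**2)) = -384394*1/379519 + (-54*(-492))/(10 - (-17 + 2*25)) = -384394/379519 + 26568/(10 - (-17 + 50)) = -384394/379519 + 26568/(10 - 1*33) = -384394/379519 + 26568/(10 - 33) = -384394/379519 + 26568/(-23) = -384394/379519 + 26568*(-1/23) = -384394/379519 - 26568/23 = -10091901854/8728937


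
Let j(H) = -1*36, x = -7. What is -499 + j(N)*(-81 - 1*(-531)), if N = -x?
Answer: -16699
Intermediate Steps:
N = 7 (N = -1*(-7) = 7)
j(H) = -36
-499 + j(N)*(-81 - 1*(-531)) = -499 - 36*(-81 - 1*(-531)) = -499 - 36*(-81 + 531) = -499 - 36*450 = -499 - 16200 = -16699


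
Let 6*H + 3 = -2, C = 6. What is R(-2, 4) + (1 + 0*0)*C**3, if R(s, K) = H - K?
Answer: 1267/6 ≈ 211.17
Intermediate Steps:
H = -5/6 (H = -1/2 + (1/6)*(-2) = -1/2 - 1/3 = -5/6 ≈ -0.83333)
R(s, K) = -5/6 - K
R(-2, 4) + (1 + 0*0)*C**3 = (-5/6 - 1*4) + (1 + 0*0)*6**3 = (-5/6 - 4) + (1 + 0)*216 = -29/6 + 1*216 = -29/6 + 216 = 1267/6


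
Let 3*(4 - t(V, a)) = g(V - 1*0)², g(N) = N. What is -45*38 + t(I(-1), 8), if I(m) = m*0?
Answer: -1706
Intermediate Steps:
I(m) = 0
t(V, a) = 4 - V²/3 (t(V, a) = 4 - (V - 1*0)²/3 = 4 - (V + 0)²/3 = 4 - V²/3)
-45*38 + t(I(-1), 8) = -45*38 + (4 - ⅓*0²) = -1710 + (4 - ⅓*0) = -1710 + (4 + 0) = -1710 + 4 = -1706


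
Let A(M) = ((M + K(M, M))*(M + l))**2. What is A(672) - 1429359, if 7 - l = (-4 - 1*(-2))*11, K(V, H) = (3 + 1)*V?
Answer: 5547719300241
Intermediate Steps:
K(V, H) = 4*V
l = 29 (l = 7 - (-4 - 1*(-2))*11 = 7 - (-4 + 2)*11 = 7 - (-2)*11 = 7 - 1*(-22) = 7 + 22 = 29)
A(M) = 25*M**2*(29 + M)**2 (A(M) = ((M + 4*M)*(M + 29))**2 = ((5*M)*(29 + M))**2 = (5*M*(29 + M))**2 = 25*M**2*(29 + M)**2)
A(672) - 1429359 = 25*672**2*(29 + 672)**2 - 1429359 = 25*451584*701**2 - 1429359 = 25*451584*491401 - 1429359 = 5547720729600 - 1429359 = 5547719300241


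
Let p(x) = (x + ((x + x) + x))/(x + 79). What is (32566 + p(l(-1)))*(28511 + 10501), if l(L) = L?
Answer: 16516016288/13 ≈ 1.2705e+9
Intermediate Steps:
p(x) = 4*x/(79 + x) (p(x) = (x + (2*x + x))/(79 + x) = (x + 3*x)/(79 + x) = (4*x)/(79 + x) = 4*x/(79 + x))
(32566 + p(l(-1)))*(28511 + 10501) = (32566 + 4*(-1)/(79 - 1))*(28511 + 10501) = (32566 + 4*(-1)/78)*39012 = (32566 + 4*(-1)*(1/78))*39012 = (32566 - 2/39)*39012 = (1270072/39)*39012 = 16516016288/13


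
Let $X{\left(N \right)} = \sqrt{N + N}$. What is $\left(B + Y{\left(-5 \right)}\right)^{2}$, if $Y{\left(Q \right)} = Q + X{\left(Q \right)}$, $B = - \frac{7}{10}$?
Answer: $\frac{2249}{100} - \frac{57 i \sqrt{10}}{5} \approx 22.49 - 36.05 i$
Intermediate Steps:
$B = - \frac{7}{10}$ ($B = \left(-7\right) \frac{1}{10} = - \frac{7}{10} \approx -0.7$)
$X{\left(N \right)} = \sqrt{2} \sqrt{N}$ ($X{\left(N \right)} = \sqrt{2 N} = \sqrt{2} \sqrt{N}$)
$Y{\left(Q \right)} = Q + \sqrt{2} \sqrt{Q}$
$\left(B + Y{\left(-5 \right)}\right)^{2} = \left(- \frac{7}{10} - \left(5 - \sqrt{2} \sqrt{-5}\right)\right)^{2} = \left(- \frac{7}{10} - \left(5 - \sqrt{2} i \sqrt{5}\right)\right)^{2} = \left(- \frac{7}{10} - \left(5 - i \sqrt{10}\right)\right)^{2} = \left(- \frac{57}{10} + i \sqrt{10}\right)^{2}$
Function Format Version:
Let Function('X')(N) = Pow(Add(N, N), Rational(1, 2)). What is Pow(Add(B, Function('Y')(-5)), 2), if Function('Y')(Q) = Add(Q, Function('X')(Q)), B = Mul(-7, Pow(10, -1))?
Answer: Add(Rational(2249, 100), Mul(Rational(-57, 5), I, Pow(10, Rational(1, 2)))) ≈ Add(22.490, Mul(-36.050, I))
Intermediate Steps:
B = Rational(-7, 10) (B = Mul(-7, Rational(1, 10)) = Rational(-7, 10) ≈ -0.70000)
Function('X')(N) = Mul(Pow(2, Rational(1, 2)), Pow(N, Rational(1, 2))) (Function('X')(N) = Pow(Mul(2, N), Rational(1, 2)) = Mul(Pow(2, Rational(1, 2)), Pow(N, Rational(1, 2))))
Function('Y')(Q) = Add(Q, Mul(Pow(2, Rational(1, 2)), Pow(Q, Rational(1, 2))))
Pow(Add(B, Function('Y')(-5)), 2) = Pow(Add(Rational(-7, 10), Add(-5, Mul(Pow(2, Rational(1, 2)), Pow(-5, Rational(1, 2))))), 2) = Pow(Add(Rational(-7, 10), Add(-5, Mul(Pow(2, Rational(1, 2)), Mul(I, Pow(5, Rational(1, 2)))))), 2) = Pow(Add(Rational(-7, 10), Add(-5, Mul(I, Pow(10, Rational(1, 2))))), 2) = Pow(Add(Rational(-57, 10), Mul(I, Pow(10, Rational(1, 2)))), 2)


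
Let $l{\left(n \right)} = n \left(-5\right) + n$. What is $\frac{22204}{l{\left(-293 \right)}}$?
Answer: $\frac{5551}{293} \approx 18.945$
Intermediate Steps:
$l{\left(n \right)} = - 4 n$ ($l{\left(n \right)} = - 5 n + n = - 4 n$)
$\frac{22204}{l{\left(-293 \right)}} = \frac{22204}{\left(-4\right) \left(-293\right)} = \frac{22204}{1172} = 22204 \cdot \frac{1}{1172} = \frac{5551}{293}$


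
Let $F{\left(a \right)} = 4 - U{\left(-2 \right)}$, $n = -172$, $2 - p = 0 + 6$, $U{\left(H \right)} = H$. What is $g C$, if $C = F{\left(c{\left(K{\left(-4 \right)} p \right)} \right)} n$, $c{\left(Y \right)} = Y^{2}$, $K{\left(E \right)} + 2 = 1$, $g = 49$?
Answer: $-50568$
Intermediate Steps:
$p = -4$ ($p = 2 - \left(0 + 6\right) = 2 - 6 = -4$)
$K{\left(E \right)} = -1$ ($K{\left(E \right)} = -2 + 1 = -1$)
$F{\left(a \right)} = 6$ ($F{\left(a \right)} = 4 - -2 = 4 + 2 = 6$)
$C = -1032$ ($C = 6 \left(-172\right) = -1032$)
$g C = 49 \left(-1032\right) = -50568$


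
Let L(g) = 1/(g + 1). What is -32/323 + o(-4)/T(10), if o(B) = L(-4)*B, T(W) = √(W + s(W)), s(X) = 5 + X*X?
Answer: -32/323 + 4*√115/345 ≈ 0.025263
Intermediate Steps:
s(X) = 5 + X²
L(g) = 1/(1 + g)
T(W) = √(5 + W + W²) (T(W) = √(W + (5 + W²)) = √(5 + W + W²))
o(B) = -B/3 (o(B) = B/(1 - 4) = B/(-3) = -B/3)
-32/323 + o(-4)/T(10) = -32/323 + (-⅓*(-4))/(√(5 + 10 + 10²)) = -32*1/323 + 4/(3*(√(5 + 10 + 100))) = -32/323 + 4/(3*(√115)) = -32/323 + 4*(√115/115)/3 = -32/323 + 4*√115/345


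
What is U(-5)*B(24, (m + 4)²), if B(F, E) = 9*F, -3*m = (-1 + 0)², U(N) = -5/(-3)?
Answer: 360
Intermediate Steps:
U(N) = 5/3 (U(N) = -5*(-⅓) = 5/3)
m = -⅓ (m = -(-1 + 0)²/3 = -⅓*(-1)² = -⅓*1 = -⅓ ≈ -0.33333)
U(-5)*B(24, (m + 4)²) = 5*(9*24)/3 = (5/3)*216 = 360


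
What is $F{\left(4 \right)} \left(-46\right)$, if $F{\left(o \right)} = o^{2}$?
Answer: $-736$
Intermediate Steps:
$F{\left(4 \right)} \left(-46\right) = 4^{2} \left(-46\right) = 16 \left(-46\right) = -736$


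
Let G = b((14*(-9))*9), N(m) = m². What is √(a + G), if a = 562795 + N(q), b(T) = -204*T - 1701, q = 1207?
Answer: √2249279 ≈ 1499.8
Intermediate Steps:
b(T) = -1701 - 204*T
G = 229635 (G = -1701 - 204*14*(-9)*9 = -1701 - (-25704)*9 = -1701 - 204*(-1134) = -1701 + 231336 = 229635)
a = 2019644 (a = 562795 + 1207² = 562795 + 1456849 = 2019644)
√(a + G) = √(2019644 + 229635) = √2249279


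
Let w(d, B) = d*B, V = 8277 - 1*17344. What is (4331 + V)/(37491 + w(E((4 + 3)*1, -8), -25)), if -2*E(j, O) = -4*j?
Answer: -4736/37141 ≈ -0.12751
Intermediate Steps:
E(j, O) = 2*j (E(j, O) = -(-2)*j = 2*j)
V = -9067 (V = 8277 - 17344 = -9067)
w(d, B) = B*d
(4331 + V)/(37491 + w(E((4 + 3)*1, -8), -25)) = (4331 - 9067)/(37491 - 50*(4 + 3)*1) = -4736/(37491 - 50*7*1) = -4736/(37491 - 50*7) = -4736/(37491 - 25*14) = -4736/(37491 - 350) = -4736/37141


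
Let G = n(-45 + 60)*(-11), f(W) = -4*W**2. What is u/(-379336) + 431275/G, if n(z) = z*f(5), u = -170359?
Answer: 1664090569/62590440 ≈ 26.587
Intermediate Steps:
n(z) = -100*z (n(z) = z*(-4*5**2) = z*(-4*25) = z*(-100) = -100*z)
G = 16500 (G = -100*(-45 + 60)*(-11) = -100*15*(-11) = -1500*(-11) = 16500)
u/(-379336) + 431275/G = -170359/(-379336) + 431275/16500 = -170359*(-1/379336) + 431275*(1/16500) = 170359/379336 + 17251/660 = 1664090569/62590440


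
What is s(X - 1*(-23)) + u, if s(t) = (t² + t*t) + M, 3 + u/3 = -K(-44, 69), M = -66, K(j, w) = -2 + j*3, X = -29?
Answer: 399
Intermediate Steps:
K(j, w) = -2 + 3*j
u = 393 (u = -9 + 3*(-(-2 + 3*(-44))) = -9 + 3*(-(-2 - 132)) = -9 + 3*(-1*(-134)) = -9 + 3*134 = -9 + 402 = 393)
s(t) = -66 + 2*t² (s(t) = (t² + t*t) - 66 = (t² + t²) - 66 = 2*t² - 66 = -66 + 2*t²)
s(X - 1*(-23)) + u = (-66 + 2*(-29 - 1*(-23))²) + 393 = (-66 + 2*(-29 + 23)²) + 393 = (-66 + 2*(-6)²) + 393 = (-66 + 2*36) + 393 = (-66 + 72) + 393 = 6 + 393 = 399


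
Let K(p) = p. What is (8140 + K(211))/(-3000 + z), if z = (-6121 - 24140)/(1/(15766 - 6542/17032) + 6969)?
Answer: -1116239807869333/401576624764155 ≈ -2.7796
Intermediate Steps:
z = -580405915155/133665406283 (z = -30261/(1/(15766 - 6542*1/17032) + 6969) = -30261/(1/(15766 - 3271/8516) + 6969) = -30261/(1/(134259985/8516) + 6969) = -30261/(8516/134259985 + 6969) = -30261/935657843981/134259985 = -30261*134259985/935657843981 = -580405915155/133665406283 ≈ -4.3422)
(8140 + K(211))/(-3000 + z) = (8140 + 211)/(-3000 - 580405915155/133665406283) = 8351/(-401576624764155/133665406283) = 8351*(-133665406283/401576624764155) = -1116239807869333/401576624764155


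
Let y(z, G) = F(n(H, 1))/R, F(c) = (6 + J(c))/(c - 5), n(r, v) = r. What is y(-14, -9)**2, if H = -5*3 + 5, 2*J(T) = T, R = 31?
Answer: 1/216225 ≈ 4.6248e-6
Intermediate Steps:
J(T) = T/2
H = -10 (H = -15 + 5 = -10)
F(c) = (6 + c/2)/(-5 + c) (F(c) = (6 + c/2)/(c - 5) = (6 + c/2)/(-5 + c))
y(z, G) = -1/465 (y(z, G) = ((12 - 10)/(2*(-5 - 10)))/31 = ((1/2)*2/(-15))*(1/31) = ((1/2)*(-1/15)*2)*(1/31) = -1/15*1/31 = -1/465)
y(-14, -9)**2 = (-1/465)**2 = 1/216225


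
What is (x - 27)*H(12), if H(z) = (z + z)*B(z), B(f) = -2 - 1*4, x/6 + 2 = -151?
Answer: 136080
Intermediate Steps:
x = -918 (x = -12 + 6*(-151) = -12 - 906 = -918)
B(f) = -6 (B(f) = -2 - 4 = -6)
H(z) = -12*z (H(z) = (z + z)*(-6) = (2*z)*(-6) = -12*z)
(x - 27)*H(12) = (-918 - 27)*(-12*12) = -945*(-144) = 136080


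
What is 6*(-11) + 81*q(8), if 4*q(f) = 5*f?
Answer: 744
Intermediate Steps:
q(f) = 5*f/4 (q(f) = (5*f)/4 = 5*f/4)
6*(-11) + 81*q(8) = 6*(-11) + 81*((5/4)*8) = -66 + 81*10 = -66 + 810 = 744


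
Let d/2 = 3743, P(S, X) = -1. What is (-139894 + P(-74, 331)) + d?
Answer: -132409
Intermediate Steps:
d = 7486 (d = 2*3743 = 7486)
(-139894 + P(-74, 331)) + d = (-139894 - 1) + 7486 = -139895 + 7486 = -132409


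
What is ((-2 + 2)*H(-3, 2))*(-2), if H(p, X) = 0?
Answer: 0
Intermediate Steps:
((-2 + 2)*H(-3, 2))*(-2) = ((-2 + 2)*0)*(-2) = (0*0)*(-2) = 0*(-2) = 0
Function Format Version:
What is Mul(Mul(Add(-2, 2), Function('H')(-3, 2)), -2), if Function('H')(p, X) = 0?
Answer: 0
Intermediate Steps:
Mul(Mul(Add(-2, 2), Function('H')(-3, 2)), -2) = Mul(Mul(Add(-2, 2), 0), -2) = Mul(Mul(0, 0), -2) = Mul(0, -2) = 0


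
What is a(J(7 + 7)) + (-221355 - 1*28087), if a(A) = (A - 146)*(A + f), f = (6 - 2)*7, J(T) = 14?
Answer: -254986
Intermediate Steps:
f = 28 (f = 4*7 = 28)
a(A) = (-146 + A)*(28 + A) (a(A) = (A - 146)*(A + 28) = (-146 + A)*(28 + A))
a(J(7 + 7)) + (-221355 - 1*28087) = (-4088 + 14² - 118*14) + (-221355 - 1*28087) = (-4088 + 196 - 1652) + (-221355 - 28087) = -5544 - 249442 = -254986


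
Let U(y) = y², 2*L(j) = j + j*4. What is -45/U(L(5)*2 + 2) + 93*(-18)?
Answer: -135599/81 ≈ -1674.1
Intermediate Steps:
L(j) = 5*j/2 (L(j) = (j + j*4)/2 = (j + 4*j)/2 = (5*j)/2 = 5*j/2)
-45/U(L(5)*2 + 2) + 93*(-18) = -45/(((5/2)*5)*2 + 2)² + 93*(-18) = -45/((25/2)*2 + 2)² - 1674 = -45/(25 + 2)² - 1674 = -45/(27²) - 1674 = -45/729 - 1674 = -45*1/729 - 1674 = -5/81 - 1674 = -135599/81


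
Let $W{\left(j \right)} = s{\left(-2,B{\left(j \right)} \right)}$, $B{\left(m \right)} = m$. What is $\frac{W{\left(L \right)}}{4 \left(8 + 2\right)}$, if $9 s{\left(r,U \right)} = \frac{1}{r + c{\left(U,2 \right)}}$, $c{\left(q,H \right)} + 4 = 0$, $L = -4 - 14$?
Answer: $- \frac{1}{2160} \approx -0.00046296$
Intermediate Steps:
$L = -18$ ($L = -4 - 14 = -18$)
$c{\left(q,H \right)} = -4$ ($c{\left(q,H \right)} = -4 + 0 = -4$)
$s{\left(r,U \right)} = \frac{1}{9 \left(-4 + r\right)}$ ($s{\left(r,U \right)} = \frac{1}{9 \left(r - 4\right)} = \frac{1}{9 \left(-4 + r\right)}$)
$W{\left(j \right)} = - \frac{1}{54}$ ($W{\left(j \right)} = \frac{1}{9 \left(-4 - 2\right)} = \frac{1}{9 \left(-6\right)} = \frac{1}{9} \left(- \frac{1}{6}\right) = - \frac{1}{54}$)
$\frac{W{\left(L \right)}}{4 \left(8 + 2\right)} = - \frac{1}{54 \cdot 4 \left(8 + 2\right)} = - \frac{1}{54 \cdot 4 \cdot 10} = - \frac{1}{54 \cdot 40} = \left(- \frac{1}{54}\right) \frac{1}{40} = - \frac{1}{2160}$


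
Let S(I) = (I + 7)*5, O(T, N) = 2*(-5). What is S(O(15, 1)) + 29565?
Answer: 29550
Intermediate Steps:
O(T, N) = -10
S(I) = 35 + 5*I (S(I) = (7 + I)*5 = 35 + 5*I)
S(O(15, 1)) + 29565 = (35 + 5*(-10)) + 29565 = (35 - 50) + 29565 = -15 + 29565 = 29550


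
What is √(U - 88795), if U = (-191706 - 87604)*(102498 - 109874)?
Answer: √2060101765 ≈ 45388.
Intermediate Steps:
U = 2060190560 (U = -279310*(-7376) = 2060190560)
√(U - 88795) = √(2060190560 - 88795) = √2060101765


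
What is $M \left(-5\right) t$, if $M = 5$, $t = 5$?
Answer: $-125$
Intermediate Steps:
$M \left(-5\right) t = 5 \left(-5\right) 5 = \left(-25\right) 5 = -125$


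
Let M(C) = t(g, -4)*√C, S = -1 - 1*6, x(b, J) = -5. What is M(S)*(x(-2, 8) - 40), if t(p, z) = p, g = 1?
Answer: -45*I*√7 ≈ -119.06*I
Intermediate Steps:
S = -7 (S = -1 - 6 = -7)
M(C) = √C (M(C) = 1*√C = √C)
M(S)*(x(-2, 8) - 40) = √(-7)*(-5 - 40) = (I*√7)*(-45) = -45*I*√7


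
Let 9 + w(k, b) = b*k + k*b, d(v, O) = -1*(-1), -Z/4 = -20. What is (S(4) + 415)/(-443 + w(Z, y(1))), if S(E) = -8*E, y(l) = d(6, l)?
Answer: -383/292 ≈ -1.3116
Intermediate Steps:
Z = 80 (Z = -4*(-20) = 80)
d(v, O) = 1
y(l) = 1
w(k, b) = -9 + 2*b*k (w(k, b) = -9 + (b*k + k*b) = -9 + (b*k + b*k) = -9 + 2*b*k)
(S(4) + 415)/(-443 + w(Z, y(1))) = (-8*4 + 415)/(-443 + (-9 + 2*1*80)) = (-32 + 415)/(-443 + (-9 + 160)) = 383/(-443 + 151) = 383/(-292) = 383*(-1/292) = -383/292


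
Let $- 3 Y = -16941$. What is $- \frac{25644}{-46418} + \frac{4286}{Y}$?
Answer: $\frac{171879608}{131061223} \approx 1.3114$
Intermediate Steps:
$Y = 5647$ ($Y = \left(- \frac{1}{3}\right) \left(-16941\right) = 5647$)
$- \frac{25644}{-46418} + \frac{4286}{Y} = - \frac{25644}{-46418} + \frac{4286}{5647} = \left(-25644\right) \left(- \frac{1}{46418}\right) + 4286 \cdot \frac{1}{5647} = \frac{12822}{23209} + \frac{4286}{5647} = \frac{171879608}{131061223}$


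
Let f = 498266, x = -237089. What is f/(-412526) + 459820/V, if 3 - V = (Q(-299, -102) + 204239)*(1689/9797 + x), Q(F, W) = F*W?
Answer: -135835734042521554107/112462330029922115597 ≈ -1.2078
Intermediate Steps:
V = 545237536688219/9797 (V = 3 - (-299*(-102) + 204239)*(1689/9797 - 237089) = 3 - (30498 + 204239)*(1689*(1/9797) - 237089) = 3 - 234737*(1689/9797 - 237089) = 3 - 234737*(-2322759244)/9797 = 3 - 1*(-545237536658828/9797) = 3 + 545237536658828/9797 = 545237536688219/9797 ≈ 5.5653e+10)
f/(-412526) + 459820/V = 498266/(-412526) + 459820/(545237536688219/9797) = 498266*(-1/412526) + 459820*(9797/545237536688219) = -249133/206263 + 4504856540/545237536688219 = -135835734042521554107/112462330029922115597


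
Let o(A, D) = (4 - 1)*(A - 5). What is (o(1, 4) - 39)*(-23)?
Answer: 1173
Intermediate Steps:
o(A, D) = -15 + 3*A (o(A, D) = 3*(-5 + A) = -15 + 3*A)
(o(1, 4) - 39)*(-23) = ((-15 + 3*1) - 39)*(-23) = ((-15 + 3) - 39)*(-23) = (-12 - 39)*(-23) = -51*(-23) = 1173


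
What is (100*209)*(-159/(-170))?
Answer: 332310/17 ≈ 19548.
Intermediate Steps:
(100*209)*(-159/(-170)) = 20900*(-159*(-1/170)) = 20900*(159/170) = 332310/17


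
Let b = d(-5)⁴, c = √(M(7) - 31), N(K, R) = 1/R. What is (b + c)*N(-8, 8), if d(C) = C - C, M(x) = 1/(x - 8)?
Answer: I*√2/2 ≈ 0.70711*I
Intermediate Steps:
M(x) = 1/(-8 + x)
d(C) = 0
c = 4*I*√2 (c = √(1/(-8 + 7) - 31) = √(1/(-1) - 31) = √(-1 - 31) = √(-32) = 4*I*√2 ≈ 5.6569*I)
b = 0 (b = 0⁴ = 0)
(b + c)*N(-8, 8) = (0 + 4*I*√2)/8 = (4*I*√2)*(⅛) = I*√2/2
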